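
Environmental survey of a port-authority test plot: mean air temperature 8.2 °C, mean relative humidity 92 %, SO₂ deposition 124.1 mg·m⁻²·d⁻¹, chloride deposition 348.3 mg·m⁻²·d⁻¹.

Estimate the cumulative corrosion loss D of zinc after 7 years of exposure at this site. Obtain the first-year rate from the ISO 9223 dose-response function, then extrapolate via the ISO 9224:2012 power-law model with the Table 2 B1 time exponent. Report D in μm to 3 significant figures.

D(7) = 43.7 μm

zinc: f(T) = +0.038·(T−10) [T≤10 °C] = -0.0684
  SO₂ term: 0.0129·124.1^0.44·exp(0.046·92-0.0684) = 6.92
  Cl⁻ term: 0.0175·348.3^0.57·exp(0.008·92+0.085·8.2) = 2.062
  sum: 6.92 + 2.062 → r_corr = 8.982 μm/a
ISO 9224: D(t) = r_corr · t^b with b = 0.813 (zinc, B1)
  D(7) = 8.982 × 7^0.813 = 8.982 × 4.865 = 43.69 μm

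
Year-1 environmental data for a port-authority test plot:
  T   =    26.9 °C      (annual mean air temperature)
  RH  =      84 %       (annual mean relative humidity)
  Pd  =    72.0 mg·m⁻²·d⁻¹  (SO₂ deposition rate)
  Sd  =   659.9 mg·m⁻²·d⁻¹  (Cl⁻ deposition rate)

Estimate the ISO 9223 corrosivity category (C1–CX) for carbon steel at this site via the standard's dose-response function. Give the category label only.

CX

carbon steel: temperature factor f = -0.054·(16.9) = -0.9126
  sulphur-dioxide contribution → 35.24 μm/a
  chloride contribution → 267.8 μm/a
  total first-year rate 303.1 μm/a
Category bounds: 200…700 μm/a bracket r_corr ⇒ CX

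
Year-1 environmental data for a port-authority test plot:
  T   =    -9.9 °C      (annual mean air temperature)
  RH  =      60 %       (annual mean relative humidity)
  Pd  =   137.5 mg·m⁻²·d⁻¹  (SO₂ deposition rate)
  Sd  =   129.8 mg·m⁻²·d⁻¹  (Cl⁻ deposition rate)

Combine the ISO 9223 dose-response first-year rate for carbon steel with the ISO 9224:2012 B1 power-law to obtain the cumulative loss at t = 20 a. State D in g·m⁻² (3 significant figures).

carbon steel: T≤10 °C ⇒ hinge +0.150·(-9.9−10) = -2.9850
  sulphur-dioxide contribution → 3.843 μm/a
  chloride contribution → 10.16 μm/a
  total first-year rate 14 μm/a
Long-term exponent b (ISO 9224 Table 2, B1) = 0.523
  D(20) = 14 × 20^0.523 = 14 × 4.791 = 67.07 μm
  Mass loss = 67.07 μm × 7.85 g/cm³ = 526.5 g·m⁻²

D(20) = 527 g·m⁻²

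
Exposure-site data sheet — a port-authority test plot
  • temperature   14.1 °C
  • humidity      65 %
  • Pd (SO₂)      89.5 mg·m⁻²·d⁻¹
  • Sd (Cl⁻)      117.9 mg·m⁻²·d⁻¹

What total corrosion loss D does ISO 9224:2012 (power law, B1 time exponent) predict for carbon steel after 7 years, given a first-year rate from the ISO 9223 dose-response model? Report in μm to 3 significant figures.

D(7) = 231 μm

carbon steel: temperature factor f = -0.054·(4.1) = -0.2214
  sulphur-dioxide contribution → 53.87 μm/a
  chloride contribution → 29.47 μm/a
  total first-year rate 83.34 μm/a
Power-law: D(7) = r_corr · 7^0.523
  D(7) = 83.34 × 7^0.523 = 83.34 × 2.767 = 230.6 μm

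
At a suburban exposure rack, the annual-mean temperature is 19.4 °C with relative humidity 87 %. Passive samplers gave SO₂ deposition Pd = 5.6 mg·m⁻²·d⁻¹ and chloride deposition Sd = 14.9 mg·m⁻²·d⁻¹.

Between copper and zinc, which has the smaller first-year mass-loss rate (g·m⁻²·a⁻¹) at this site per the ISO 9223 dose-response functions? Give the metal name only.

copper: f(T) = -0.080·(T−10) [T>10 °C] = -0.7520
  sulphur-dioxide contribution → 0.6629 μm/a
  chloride contribution → 1.26 μm/a
  ⇒ r_corr(copper) = 1.923 μm/a
  mass loss = 1.923 μm/a × 8.96 g/cm³ = 17.23 g·m⁻²·a⁻¹
zinc: f(T) = -0.071·(T−10) [T>10 °C] = -0.6674
  sulphur-dioxide contribution → 0.7727 μm/a
  chloride contribution → 0.8515 μm/a
  total first-year rate 1.624 μm/a
  mass loss = 1.624 μm/a × 7.14 g/cm³ = 11.6 g·m⁻²·a⁻¹
Ordering by g·m⁻²·a⁻¹: copper (17.2) > zinc (11.6)

zinc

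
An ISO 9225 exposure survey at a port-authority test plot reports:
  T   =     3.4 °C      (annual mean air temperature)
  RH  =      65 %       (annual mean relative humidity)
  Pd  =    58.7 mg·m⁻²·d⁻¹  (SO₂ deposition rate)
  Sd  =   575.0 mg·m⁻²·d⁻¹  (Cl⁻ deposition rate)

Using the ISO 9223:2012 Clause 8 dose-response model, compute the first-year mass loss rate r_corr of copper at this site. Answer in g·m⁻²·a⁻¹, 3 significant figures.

r_corr = 9.02 g·m⁻²·a⁻¹

copper: f(T) = +0.126·(T−10) [T≤10 °C] = -0.8316
  SO₂ term: 0.0053·58.7^0.26·exp(0.059·65-0.8316) = 0.308
  Cl⁻ term: 0.01025·575.0^0.27·exp(0.036·65+0.049·3.4) = 0.6989
  r_corr = 0.308 + 0.6989 = 1.007 μm/a
Convert to mass loss: 1.007 μm/a × 8.96 g/cm³ = 9.022 g·m⁻²·a⁻¹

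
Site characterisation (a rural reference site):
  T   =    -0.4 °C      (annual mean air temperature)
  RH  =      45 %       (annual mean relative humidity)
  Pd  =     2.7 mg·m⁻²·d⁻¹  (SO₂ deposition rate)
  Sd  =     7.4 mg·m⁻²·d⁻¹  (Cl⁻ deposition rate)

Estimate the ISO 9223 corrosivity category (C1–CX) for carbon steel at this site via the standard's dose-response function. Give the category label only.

C2

carbon steel: f(T) = +0.150·(T−10) [T≤10 °C] = -1.5600
  Pd branch = 1.77·Pd^0.52·e^(0.02·RH+f) = 1.533 μm/a
  Cl⁻ term: 0.102·7.4^0.62·exp(0.033·45+0.04·-0.4) = 1.533
  r_corr = 1.533 + 1.533 = 3.066 μm/a
ISO 9223 Table 2 (carbon steel): 1.3 < 3.07 ≤ 25 μm/a ⇒ C2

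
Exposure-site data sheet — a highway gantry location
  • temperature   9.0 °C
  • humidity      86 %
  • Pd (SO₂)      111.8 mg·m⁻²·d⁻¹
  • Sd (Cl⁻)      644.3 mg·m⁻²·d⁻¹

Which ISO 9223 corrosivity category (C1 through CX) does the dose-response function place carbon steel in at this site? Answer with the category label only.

carbon steel: temperature factor f = +0.150·(-1.0) = -0.1500
  SO₂ term: 1.77·111.8^0.52·exp(0.02·86-0.1500) = 98.86
  Cl⁻ term: 0.102·644.3^0.62·exp(0.033·86+0.04·9.0) = 137.8
  sum: 98.86 + 137.8 → r_corr = 236.6 μm/a
ISO 9223 Table 2 (carbon steel): 200 < 237 ≤ 700 μm/a ⇒ CX

CX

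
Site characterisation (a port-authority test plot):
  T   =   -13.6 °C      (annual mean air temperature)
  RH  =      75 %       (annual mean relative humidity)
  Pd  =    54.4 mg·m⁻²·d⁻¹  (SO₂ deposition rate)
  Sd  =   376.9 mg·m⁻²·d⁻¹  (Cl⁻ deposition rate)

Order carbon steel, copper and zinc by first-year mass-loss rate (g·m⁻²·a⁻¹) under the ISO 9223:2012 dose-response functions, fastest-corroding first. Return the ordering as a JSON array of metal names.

["carbon steel", "zinc", "copper"]

carbon steel: T≤10 °C ⇒ hinge +0.150·(-13.6−10) = -3.5400
  SO₂ term: 1.77·54.4^0.52·exp(0.02·75-3.5400) = 1.839
  Cl⁻ term: 0.102·376.9^0.62·exp(0.033·75+0.04·-13.6) = 27.83
  r_corr = 1.839 + 27.83 = 29.67 μm/a
  mass loss = 29.67 μm/a × 7.85 g/cm³ = 232.9 g·m⁻²·a⁻¹
copper: T≤10 °C ⇒ hinge +0.126·(-13.6−10) = -2.9736
  Pd branch = 0.0053·Pd^0.26·e^(0.059·RH+f) = 0.06395 μm/a
  Sd branch = 0.01025·Sd^0.27·e^(0.036·RH+0.049·T) = 0.3886 μm/a
  sum: 0.06395 + 0.3886 → r_corr = 0.4525 μm/a
  mass loss = 0.4525 μm/a × 8.96 g/cm³ = 4.055 g·m⁻²·a⁻¹
zinc: T≤10 °C ⇒ hinge +0.038·(-13.6−10) = -0.8968
  SO₂ term: 0.0129·54.4^0.44·exp(0.046·75-0.8968) = 0.9618
  Sd branch = 0.0175·Sd^0.57·e^(0.008·RH+0.085·T) = 0.2951 μm/a
  sum: 0.9618 + 0.2951 → r_corr = 1.257 μm/a
  mass loss = 1.257 μm/a × 7.14 g/cm³ = 8.975 g·m⁻²·a⁻¹
Ordering by g·m⁻²·a⁻¹: carbon steel (233) > zinc (8.97) > copper (4.05)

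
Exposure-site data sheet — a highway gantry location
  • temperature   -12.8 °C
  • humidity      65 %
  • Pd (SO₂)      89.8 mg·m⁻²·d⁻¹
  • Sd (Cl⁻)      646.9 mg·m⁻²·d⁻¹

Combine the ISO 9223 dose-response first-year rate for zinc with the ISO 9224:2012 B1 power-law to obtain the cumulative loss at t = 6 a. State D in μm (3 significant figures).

zinc: T≤10 °C ⇒ hinge +0.038·(-12.8−10) = -0.8664
  SO₂ term: 0.0129·89.8^0.44·exp(0.046·65-0.8664) = 0.7804
  Sd branch = 0.0175·Sd^0.57·e^(0.008·RH+0.085·T) = 0.3968 μm/a
  sum: 0.7804 + 0.3968 → r_corr = 1.177 μm/a
ISO 9224: D(t) = r_corr · t^b with b = 0.813 (zinc, B1)
  D(6) = 1.177 × 6^0.813 = 1.177 × 4.292 = 5.052 μm

D(6) = 5.05 μm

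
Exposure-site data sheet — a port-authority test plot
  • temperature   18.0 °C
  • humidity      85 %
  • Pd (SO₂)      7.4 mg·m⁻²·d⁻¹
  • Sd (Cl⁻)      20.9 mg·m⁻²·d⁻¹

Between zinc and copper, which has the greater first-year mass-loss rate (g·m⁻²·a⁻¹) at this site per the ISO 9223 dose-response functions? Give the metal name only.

copper

zinc: T>10 °C ⇒ hinge -0.071·(18.0−10) = -0.5680
  sulphur-dioxide contribution → 0.88 μm/a
  chloride contribution → 0.9022 μm/a
  ⇒ r_corr(zinc) = 1.782 μm/a
  mass loss = 1.782 μm/a × 7.14 g/cm³ = 12.72 g·m⁻²·a⁻¹
copper: T>10 °C ⇒ hinge -0.080·(18.0−10) = -0.6400
  sulphur-dioxide contribution → 0.7085 μm/a
  chloride contribution → 1.2 μm/a
  ⇒ r_corr(copper) = 1.908 μm/a
  mass loss = 1.908 μm/a × 8.96 g/cm³ = 17.1 g·m⁻²·a⁻¹
Ordering by g·m⁻²·a⁻¹: copper (17.1) > zinc (12.7)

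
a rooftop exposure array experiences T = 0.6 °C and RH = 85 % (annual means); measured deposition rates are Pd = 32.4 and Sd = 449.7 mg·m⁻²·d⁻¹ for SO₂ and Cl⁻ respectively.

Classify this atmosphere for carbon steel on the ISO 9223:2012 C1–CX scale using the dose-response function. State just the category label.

carbon steel: T≤10 °C ⇒ hinge +0.150·(0.6−10) = -1.4100
  SO₂ term: 1.77·32.4^0.52·exp(0.02·85-1.4100) = 14.43
  Cl⁻ term: 0.102·449.7^0.62·exp(0.033·85+0.04·0.6) = 76.21
  r_corr = 14.43 + 76.21 = 90.65 μm/a
90.6 μm/a falls in (80, 200] for carbon steel → category C5

C5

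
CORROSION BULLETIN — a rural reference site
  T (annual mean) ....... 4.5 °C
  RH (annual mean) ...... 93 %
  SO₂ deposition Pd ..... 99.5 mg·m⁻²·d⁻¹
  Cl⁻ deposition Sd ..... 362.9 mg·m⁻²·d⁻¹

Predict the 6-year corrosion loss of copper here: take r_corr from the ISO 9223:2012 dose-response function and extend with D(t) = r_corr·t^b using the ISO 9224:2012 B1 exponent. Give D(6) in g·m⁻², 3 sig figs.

D(6) = 116 g·m⁻²

copper: temperature factor f = +0.126·(-5.5) = -0.6930
  SO₂ term: 0.0053·99.5^0.26·exp(0.059·93-0.6930) = 2.117
  Sd branch = 0.01025·Sd^0.27·e^(0.036·RH+0.049·T) = 1.785 μm/a
  r_corr = 2.117 + 1.785 = 3.902 μm/a
Long-term exponent b (ISO 9224 Table 2, B1) = 0.667
  D(6) = 3.902 × 6^0.667 = 3.902 × 3.304 = 12.89 μm
  Mass loss = 12.89 μm × 8.96 g/cm³ = 115.5 g·m⁻²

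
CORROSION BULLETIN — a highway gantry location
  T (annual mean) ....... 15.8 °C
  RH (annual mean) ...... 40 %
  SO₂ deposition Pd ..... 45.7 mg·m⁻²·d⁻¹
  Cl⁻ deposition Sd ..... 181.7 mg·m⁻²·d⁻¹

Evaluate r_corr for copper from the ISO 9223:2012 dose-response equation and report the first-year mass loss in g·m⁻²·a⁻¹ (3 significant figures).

copper: T>10 °C ⇒ hinge -0.080·(15.8−10) = -0.4640
  sulphur-dioxide contribution → 0.09534 μm/a
  chloride contribution → 0.3823 μm/a
  ⇒ r_corr(copper) = 0.4776 μm/a
Convert to mass loss: 0.4776 μm/a × 8.96 g/cm³ = 4.279 g·m⁻²·a⁻¹

r_corr = 4.28 g·m⁻²·a⁻¹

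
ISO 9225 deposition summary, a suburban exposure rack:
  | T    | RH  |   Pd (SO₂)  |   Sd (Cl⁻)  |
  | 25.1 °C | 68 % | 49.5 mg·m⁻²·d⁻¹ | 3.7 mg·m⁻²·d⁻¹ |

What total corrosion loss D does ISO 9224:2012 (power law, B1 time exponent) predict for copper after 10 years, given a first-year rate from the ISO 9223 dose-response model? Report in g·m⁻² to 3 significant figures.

copper: T>10 °C ⇒ hinge -0.080·(25.1−10) = -1.2080
  sulphur-dioxide contribution → 0.2413 μm/a
  chloride contribution → 0.5773 μm/a
  ⇒ r_corr(copper) = 0.8187 μm/a
ISO 9224: D(t) = r_corr · t^b with b = 0.667 (copper, B1)
  D(10) = 0.8187 × 10^0.667 = 0.8187 × 4.645 = 3.803 μm
  Mass loss = 3.803 μm × 8.96 g/cm³ = 34.07 g·m⁻²

D(10) = 34.1 g·m⁻²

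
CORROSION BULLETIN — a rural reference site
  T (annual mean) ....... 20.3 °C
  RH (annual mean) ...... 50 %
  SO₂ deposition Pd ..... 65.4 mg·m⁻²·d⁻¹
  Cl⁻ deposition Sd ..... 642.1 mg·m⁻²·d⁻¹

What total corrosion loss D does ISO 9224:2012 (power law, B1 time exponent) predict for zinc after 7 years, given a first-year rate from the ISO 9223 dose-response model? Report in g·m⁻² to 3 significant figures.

D(7) = 216 g·m⁻²

zinc: T>10 °C ⇒ hinge -0.071·(20.3−10) = -0.7313
  SO₂ term: 0.0129·65.4^0.44·exp(0.046·50-0.7313) = 0.3897
  Cl⁻ term: 0.0175·642.1^0.57·exp(0.008·50+0.085·20.3) = 5.841
  sum: 0.3897 + 5.841 → r_corr = 6.23 μm/a
ISO 9224: D(t) = r_corr · t^b with b = 0.813 (zinc, B1)
  D(7) = 6.23 × 7^0.813 = 6.23 × 4.865 = 30.31 μm
  Mass loss = 30.31 μm × 7.14 g/cm³ = 216.4 g·m⁻²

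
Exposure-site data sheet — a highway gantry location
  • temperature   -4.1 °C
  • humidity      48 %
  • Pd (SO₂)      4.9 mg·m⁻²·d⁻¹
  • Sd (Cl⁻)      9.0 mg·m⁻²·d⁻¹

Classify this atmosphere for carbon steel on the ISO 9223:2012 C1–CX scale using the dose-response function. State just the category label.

carbon steel: f(T) = +0.150·(T−10) [T≤10 °C] = -2.1150
  SO₂ term: 1.77·4.9^0.52·exp(0.02·48-2.1150) = 1.274
  Cl⁻ term: 0.102·9.0^0.62·exp(0.033·48+0.04·-4.1) = 1.648
  r_corr = 1.274 + 1.648 = 2.922 μm/a
2.92 μm/a falls in (1.3, 25] for carbon steel → category C2

C2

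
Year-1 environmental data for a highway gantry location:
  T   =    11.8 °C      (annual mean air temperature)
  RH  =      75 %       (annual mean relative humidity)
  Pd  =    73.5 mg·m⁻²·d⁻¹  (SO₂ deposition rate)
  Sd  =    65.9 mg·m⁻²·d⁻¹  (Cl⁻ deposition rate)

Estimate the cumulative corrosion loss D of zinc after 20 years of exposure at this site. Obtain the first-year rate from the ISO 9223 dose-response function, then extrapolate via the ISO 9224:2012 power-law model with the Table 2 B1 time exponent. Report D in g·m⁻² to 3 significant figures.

D(20) = 270 g·m⁻²

zinc: temperature factor f = -0.071·(1.8) = -0.1278
  Pd branch = 0.0129·Pd^0.44·e^(0.046·RH+f) = 2.369 μm/a
  Cl⁻ term: 0.0175·65.9^0.57·exp(0.008·75+0.085·11.8) = 0.9462
  sum: 2.369 + 0.9462 → r_corr = 3.315 μm/a
Power-law: D(20) = r_corr · 20^0.813
  D(20) = 3.315 × 20^0.813 = 3.315 × 11.42 = 37.87 μm
  Mass loss = 37.87 μm × 7.14 g/cm³ = 270.4 g·m⁻²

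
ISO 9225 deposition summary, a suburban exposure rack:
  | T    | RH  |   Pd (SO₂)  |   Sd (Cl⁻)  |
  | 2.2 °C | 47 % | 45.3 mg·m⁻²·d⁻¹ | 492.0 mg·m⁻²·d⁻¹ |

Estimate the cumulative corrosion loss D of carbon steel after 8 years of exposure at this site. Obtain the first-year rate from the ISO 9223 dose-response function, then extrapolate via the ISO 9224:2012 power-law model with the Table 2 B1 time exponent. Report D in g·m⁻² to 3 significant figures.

carbon steel: f(T) = +0.150·(T−10) [T≤10 °C] = -1.1700
  sulphur-dioxide contribution → 10.22 μm/a
  chloride contribution → 24.51 μm/a
  ⇒ r_corr(carbon steel) = 34.73 μm/a
Long-term exponent b (ISO 9224 Table 2, B1) = 0.523
  D(8) = 34.73 × 8^0.523 = 34.73 × 2.967 = 103 μm
  Mass loss = 103 μm × 7.85 g/cm³ = 808.9 g·m⁻²

D(8) = 809 g·m⁻²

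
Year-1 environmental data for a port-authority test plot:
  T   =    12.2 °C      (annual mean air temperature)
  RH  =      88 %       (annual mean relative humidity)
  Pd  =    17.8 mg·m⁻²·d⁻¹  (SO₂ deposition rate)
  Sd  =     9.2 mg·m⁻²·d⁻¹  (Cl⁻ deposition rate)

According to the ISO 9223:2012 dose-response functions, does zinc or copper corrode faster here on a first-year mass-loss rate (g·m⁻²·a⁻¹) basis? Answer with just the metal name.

zinc: temperature factor f = -0.071·(2.2) = -0.1562
  SO₂ term: 0.0129·17.8^0.44·exp(0.046·88-0.1562) = 2.244
  Sd branch = 0.0175·Sd^0.57·e^(0.008·RH+0.085·T) = 0.3536 μm/a
  sum: 2.244 + 0.3536 → r_corr = 2.597 μm/a
  mass loss = 2.597 μm/a × 7.14 g/cm³ = 18.54 g·m⁻²·a⁻¹
copper: T>10 °C ⇒ hinge -0.080·(12.2−10) = -0.1760
  SO₂ term: 0.0053·17.8^0.26·exp(0.059·88-0.1760) = 1.69
  Sd branch = 0.01025·Sd^0.27·e^(0.036·RH+0.049·T) = 0.8061 μm/a
  sum: 1.69 + 0.8061 → r_corr = 2.496 μm/a
  mass loss = 2.496 μm/a × 8.96 g/cm³ = 22.36 g·m⁻²·a⁻¹
Ordering by g·m⁻²·a⁻¹: copper (22.4) > zinc (18.5)

copper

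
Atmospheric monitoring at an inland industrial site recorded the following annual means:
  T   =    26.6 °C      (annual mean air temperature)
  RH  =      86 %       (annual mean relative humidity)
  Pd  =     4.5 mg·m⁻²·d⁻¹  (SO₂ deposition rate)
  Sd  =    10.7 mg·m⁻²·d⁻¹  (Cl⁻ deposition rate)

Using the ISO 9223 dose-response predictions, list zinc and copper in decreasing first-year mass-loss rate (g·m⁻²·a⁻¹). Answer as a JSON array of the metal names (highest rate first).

["copper", "zinc"]

zinc: T>10 °C ⇒ hinge -0.071·(26.6−10) = -1.1786
  Pd branch = 0.0129·Pd^0.44·e^(0.046·RH+f) = 0.402 μm/a
  Cl⁻ term: 0.0175·10.7^0.57·exp(0.008·86+0.085·26.6) = 1.29
  r_corr = 0.402 + 1.29 = 1.692 μm/a
  mass loss = 1.692 μm/a × 7.14 g/cm³ = 12.08 g·m⁻²·a⁻¹
copper: temperature factor f = -0.080·(16.6) = -1.3280
  Pd branch = 0.0053·Pd^0.26·e^(0.059·RH+f) = 0.3319 μm/a
  Sd branch = 0.01025·Sd^0.27·e^(0.036·RH+0.049·T) = 1.582 μm/a
  r_corr = 0.3319 + 1.582 = 1.914 μm/a
  mass loss = 1.914 μm/a × 8.96 g/cm³ = 17.15 g·m⁻²·a⁻¹
Ordering by g·m⁻²·a⁻¹: copper (17.2) > zinc (12.1)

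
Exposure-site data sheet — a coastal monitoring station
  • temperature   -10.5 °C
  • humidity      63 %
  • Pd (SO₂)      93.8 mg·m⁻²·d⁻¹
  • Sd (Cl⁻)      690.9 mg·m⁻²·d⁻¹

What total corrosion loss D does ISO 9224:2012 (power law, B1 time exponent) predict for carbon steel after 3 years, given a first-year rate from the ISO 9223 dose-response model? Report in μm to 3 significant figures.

D(3) = 60.3 μm

carbon steel: f(T) = +0.150·(T−10) [T≤10 °C] = -3.0750
  sulphur-dioxide contribution → 3.057 μm/a
  chloride contribution → 30.87 μm/a
  ⇒ r_corr(carbon steel) = 33.93 μm/a
Power-law: D(3) = r_corr · 3^0.523
  D(3) = 33.93 × 3^0.523 = 33.93 × 1.776 = 60.27 μm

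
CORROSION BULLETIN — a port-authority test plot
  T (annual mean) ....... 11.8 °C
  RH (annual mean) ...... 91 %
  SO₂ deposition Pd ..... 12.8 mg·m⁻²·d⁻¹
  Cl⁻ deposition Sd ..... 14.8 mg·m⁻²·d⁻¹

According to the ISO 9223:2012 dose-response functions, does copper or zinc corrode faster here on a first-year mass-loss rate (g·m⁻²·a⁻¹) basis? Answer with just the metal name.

copper

copper: temperature factor f = -0.080·(1.8) = -0.1440
  SO₂ term: 0.0053·12.8^0.26·exp(0.059·91-0.1440) = 1.911
  Sd branch = 0.01025·Sd^0.27·e^(0.036·RH+0.049·T) = 1.001 μm/a
  sum: 1.911 + 1.001 → r_corr = 2.913 μm/a
  mass loss = 2.913 μm/a × 8.96 g/cm³ = 26.1 g·m⁻²·a⁻¹
zinc: temperature factor f = -0.071·(1.8) = -0.1278
  Pd branch = 0.0129·Pd^0.44·e^(0.046·RH+f) = 2.292 μm/a
  Cl⁻ term: 0.0175·14.8^0.57·exp(0.008·91+0.085·11.8) = 0.459
  sum: 2.292 + 0.459 → r_corr = 2.751 μm/a
  mass loss = 2.751 μm/a × 7.14 g/cm³ = 19.64 g·m⁻²·a⁻¹
Ordering by g·m⁻²·a⁻¹: copper (26.1) > zinc (19.6)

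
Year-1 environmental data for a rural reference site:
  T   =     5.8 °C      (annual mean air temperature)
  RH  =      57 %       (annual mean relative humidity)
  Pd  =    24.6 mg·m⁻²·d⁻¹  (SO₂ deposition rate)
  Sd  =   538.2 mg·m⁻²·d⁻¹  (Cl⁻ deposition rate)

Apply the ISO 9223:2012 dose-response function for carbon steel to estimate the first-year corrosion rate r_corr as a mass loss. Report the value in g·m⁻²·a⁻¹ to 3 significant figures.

carbon steel: f(T) = +0.150·(T−10) [T≤10 °C] = -0.6300
  sulphur-dioxide contribution → 15.59 μm/a
  chloride contribution → 41.63 μm/a
  total first-year rate 57.22 μm/a
Convert to mass loss: 57.22 μm/a × 7.85 g/cm³ = 449.2 g·m⁻²·a⁻¹

r_corr = 449 g·m⁻²·a⁻¹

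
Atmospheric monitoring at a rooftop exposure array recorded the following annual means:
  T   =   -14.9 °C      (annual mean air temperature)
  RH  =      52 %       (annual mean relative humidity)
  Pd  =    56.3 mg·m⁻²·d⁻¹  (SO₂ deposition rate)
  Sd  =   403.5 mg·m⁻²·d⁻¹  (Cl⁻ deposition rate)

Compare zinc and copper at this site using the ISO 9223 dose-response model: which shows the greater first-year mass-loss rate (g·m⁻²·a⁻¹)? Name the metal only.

zinc: f(T) = +0.038·(T−10) [T≤10 °C] = -0.9462
  Pd branch = 0.0129·Pd^0.44·e^(0.046·RH+f) = 0.3226 μm/a
  Sd branch = 0.0175·Sd^0.57·e^(0.008·RH+0.085·T) = 0.2286 μm/a
  r_corr = 0.3226 + 0.2286 = 0.5512 μm/a
  mass loss = 0.5512 μm/a × 7.14 g/cm³ = 3.936 g·m⁻²·a⁻¹
copper: temperature factor f = +0.126·(-24.9) = -3.1374
  Pd branch = 0.0053·Pd^0.26·e^(0.059·RH+f) = 0.0141 μm/a
  Cl⁻ term: 0.01025·403.5^0.27·exp(0.036·52+0.049·-14.9) = 0.1623
  r_corr = 0.0141 + 0.1623 = 0.1764 μm/a
  mass loss = 0.1764 μm/a × 8.96 g/cm³ = 1.58 g·m⁻²·a⁻¹
Ordering by g·m⁻²·a⁻¹: zinc (3.94) > copper (1.58)

zinc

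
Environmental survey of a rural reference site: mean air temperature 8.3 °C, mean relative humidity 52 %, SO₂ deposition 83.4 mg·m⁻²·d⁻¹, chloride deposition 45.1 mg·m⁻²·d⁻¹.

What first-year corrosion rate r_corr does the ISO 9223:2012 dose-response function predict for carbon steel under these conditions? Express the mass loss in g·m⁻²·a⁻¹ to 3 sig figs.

carbon steel: f(T) = +0.150·(T−10) [T≤10 °C] = -0.2550
  Pd branch = 1.77·Pd^0.52·e^(0.02·RH+f) = 38.72 μm/a
  Cl⁻ term: 0.102·45.1^0.62·exp(0.033·52+0.04·8.3) = 8.387
  sum: 38.72 + 8.387 → r_corr = 47.1 μm/a
Convert to mass loss: 47.1 μm/a × 7.85 g/cm³ = 369.8 g·m⁻²·a⁻¹

r_corr = 370 g·m⁻²·a⁻¹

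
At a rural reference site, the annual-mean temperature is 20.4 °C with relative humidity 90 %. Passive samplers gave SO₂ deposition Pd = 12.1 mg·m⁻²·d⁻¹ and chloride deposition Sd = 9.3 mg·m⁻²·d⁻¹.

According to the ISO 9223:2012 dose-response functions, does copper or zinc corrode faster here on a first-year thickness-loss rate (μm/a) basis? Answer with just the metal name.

copper

copper: T>10 °C ⇒ hinge -0.080·(20.4−10) = -0.8320
  Pd branch = 0.0053·Pd^0.26·e^(0.059·RH+f) = 0.8924 μm/a
  Sd branch = 0.01025·Sd^0.27·e^(0.036·RH+0.049·T) = 1.299 μm/a
  sum: 0.8924 + 1.299 → r_corr = 2.191 μm/a
zinc: T>10 °C ⇒ hinge -0.071·(20.4−10) = -0.7384
  Pd branch = 0.0129·Pd^0.44·e^(0.046·RH+f) = 1.16 μm/a
  Cl⁻ term: 0.0175·9.3^0.57·exp(0.008·90+0.085·20.4) = 0.7258
  sum: 1.16 + 0.7258 → r_corr = 1.885 μm/a
Ordering by μm/a: copper (2.19) > zinc (1.89)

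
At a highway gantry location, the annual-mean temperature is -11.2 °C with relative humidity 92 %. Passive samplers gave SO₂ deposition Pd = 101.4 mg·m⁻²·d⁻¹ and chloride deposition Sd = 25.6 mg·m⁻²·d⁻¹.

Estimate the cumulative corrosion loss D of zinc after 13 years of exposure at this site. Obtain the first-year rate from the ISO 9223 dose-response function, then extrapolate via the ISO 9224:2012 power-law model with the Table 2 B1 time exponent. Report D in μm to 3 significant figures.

zinc: T≤10 °C ⇒ hinge +0.038·(-11.2−10) = -0.8056
  Pd branch = 0.0129·Pd^0.44·e^(0.046·RH+f) = 3.029 μm/a
  Cl⁻ term: 0.0175·25.6^0.57·exp(0.008·92+0.085·-11.2) = 0.08952
  sum: 3.029 + 0.08952 → r_corr = 3.119 μm/a
ISO 9224: D(t) = r_corr · t^b with b = 0.813 (zinc, B1)
  D(13) = 3.119 × 13^0.813 = 3.119 × 8.047 = 25.1 μm

D(13) = 25.1 μm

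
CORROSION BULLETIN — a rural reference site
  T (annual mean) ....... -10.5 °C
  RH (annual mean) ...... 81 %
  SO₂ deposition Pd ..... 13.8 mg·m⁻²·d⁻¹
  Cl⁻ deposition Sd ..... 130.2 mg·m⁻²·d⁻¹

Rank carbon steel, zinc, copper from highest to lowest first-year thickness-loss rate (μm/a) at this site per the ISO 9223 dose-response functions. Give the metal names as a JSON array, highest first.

carbon steel: T≤10 °C ⇒ hinge +0.150·(-10.5−10) = -3.0750
  sulphur-dioxide contribution → 1.617 μm/a
  chloride contribution → 19.87 μm/a
  total first-year rate 21.48 μm/a
zinc: temperature factor f = +0.038·(-20.5) = -0.7790
  sulphur-dioxide contribution → 0.7798 μm/a
  chloride contribution → 0.2199 μm/a
  total first-year rate 0.9997 μm/a
copper: f(T) = +0.126·(T−10) [T≤10 °C] = -2.5830
  sulphur-dioxide contribution → 0.09427 μm/a
  chloride contribution → 0.4213 μm/a
  ⇒ r_corr(copper) = 0.5156 μm/a
Ordering by μm/a: carbon steel (21.5) > zinc (1) > copper (0.516)

["carbon steel", "zinc", "copper"]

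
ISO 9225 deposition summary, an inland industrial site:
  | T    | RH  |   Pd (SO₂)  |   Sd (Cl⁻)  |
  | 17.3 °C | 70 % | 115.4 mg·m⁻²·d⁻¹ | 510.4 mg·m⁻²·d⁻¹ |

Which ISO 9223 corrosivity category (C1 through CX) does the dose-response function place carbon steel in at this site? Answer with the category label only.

carbon steel: f(T) = -0.054·(T−10) [T>10 °C] = -0.3942
  Pd branch = 1.77·Pd^0.52·e^(0.02·RH+f) = 57.17 μm/a
  Sd branch = 0.102·Sd^0.62·e^(0.033·RH+0.04·T) = 98.01 μm/a
  r_corr = 57.17 + 98.01 = 155.2 μm/a
ISO 9223 Table 2 (carbon steel): 80 < 155 ≤ 200 μm/a ⇒ C5

C5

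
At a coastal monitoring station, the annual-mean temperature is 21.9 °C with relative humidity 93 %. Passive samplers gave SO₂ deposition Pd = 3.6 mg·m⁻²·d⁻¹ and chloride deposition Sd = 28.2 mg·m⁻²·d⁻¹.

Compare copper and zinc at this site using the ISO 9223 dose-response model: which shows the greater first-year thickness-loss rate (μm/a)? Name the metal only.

copper: T>10 °C ⇒ hinge -0.080·(21.9−10) = -0.9520
  Pd branch = 0.0053·Pd^0.26·e^(0.059·RH+f) = 0.6894 μm/a
  Sd branch = 0.01025·Sd^0.27·e^(0.036·RH+0.049·T) = 2.101 μm/a
  sum: 0.6894 + 2.101 → r_corr = 2.79 μm/a
zinc: f(T) = -0.071·(T−10) [T>10 °C] = -0.8449
  Pd branch = 0.0129·Pd^0.44·e^(0.046·RH+f) = 0.702 μm/a
  Sd branch = 0.0175·Sd^0.57·e^(0.008·RH+0.085·T) = 1.589 μm/a
  sum: 0.702 + 1.589 → r_corr = 2.291 μm/a
Ordering by μm/a: copper (2.79) > zinc (2.29)

copper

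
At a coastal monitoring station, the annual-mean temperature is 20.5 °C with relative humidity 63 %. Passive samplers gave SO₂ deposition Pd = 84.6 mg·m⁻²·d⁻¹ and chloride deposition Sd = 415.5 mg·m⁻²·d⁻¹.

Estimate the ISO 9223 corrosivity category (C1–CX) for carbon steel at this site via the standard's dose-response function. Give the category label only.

carbon steel: T>10 °C ⇒ hinge -0.054·(20.5−10) = -0.5670
  sulphur-dioxide contribution → 35.58 μm/a
  chloride contribution → 77.83 μm/a
  ⇒ r_corr(carbon steel) = 113.4 μm/a
ISO 9223 Table 2 (carbon steel): 80 < 113 ≤ 200 μm/a ⇒ C5

C5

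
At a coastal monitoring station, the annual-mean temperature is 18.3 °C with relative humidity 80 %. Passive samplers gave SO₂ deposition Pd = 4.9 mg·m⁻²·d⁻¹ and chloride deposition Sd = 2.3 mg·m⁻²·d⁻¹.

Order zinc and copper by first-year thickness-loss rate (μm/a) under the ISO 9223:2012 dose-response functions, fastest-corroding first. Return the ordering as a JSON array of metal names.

zinc: f(T) = -0.071·(T−10) [T>10 °C] = -0.5893
  Pd branch = 0.0129·Pd^0.44·e^(0.046·RH+f) = 0.5709 μm/a
  Cl⁻ term: 0.0175·2.3^0.57·exp(0.008·80+0.085·18.3) = 0.2528
  r_corr = 0.5709 + 0.2528 = 0.8237 μm/a
copper: temperature factor f = -0.080·(8.3) = -0.6640
  Pd branch = 0.0053·Pd^0.26·e^(0.059·RH+f) = 0.4626 μm/a
  Sd branch = 0.01025·Sd^0.27·e^(0.036·RH+0.049·T) = 0.5605 μm/a
  r_corr = 0.4626 + 0.5605 = 1.023 μm/a
Ordering by μm/a: copper (1.02) > zinc (0.824)

["copper", "zinc"]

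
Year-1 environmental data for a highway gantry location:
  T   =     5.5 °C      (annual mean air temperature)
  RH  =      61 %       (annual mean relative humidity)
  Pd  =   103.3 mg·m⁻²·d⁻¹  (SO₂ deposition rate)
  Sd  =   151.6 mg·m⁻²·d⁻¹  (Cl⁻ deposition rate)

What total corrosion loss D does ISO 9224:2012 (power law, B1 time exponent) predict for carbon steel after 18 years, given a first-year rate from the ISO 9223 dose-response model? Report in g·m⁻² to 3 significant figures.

carbon steel: T≤10 °C ⇒ hinge +0.150·(5.5−10) = -0.6750
  sulphur-dioxide contribution → 34.04 μm/a
  chloride contribution → 21.4 μm/a
  total first-year rate 55.44 μm/a
ISO 9224: D(t) = r_corr · t^b with b = 0.523 (carbon steel, B1)
  D(18) = 55.44 × 18^0.523 = 55.44 × 4.534 = 251.4 μm
  Mass loss = 251.4 μm × 7.85 g/cm³ = 1973 g·m⁻²

D(18) = 1.97e+03 g·m⁻²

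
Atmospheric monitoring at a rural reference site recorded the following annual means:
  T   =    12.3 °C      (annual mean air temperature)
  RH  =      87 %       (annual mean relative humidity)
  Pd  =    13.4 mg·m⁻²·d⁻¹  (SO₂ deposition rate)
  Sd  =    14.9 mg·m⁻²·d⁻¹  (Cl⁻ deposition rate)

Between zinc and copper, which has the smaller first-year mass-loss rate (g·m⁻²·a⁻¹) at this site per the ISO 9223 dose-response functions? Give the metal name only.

zinc: T>10 °C ⇒ hinge -0.071·(12.3−10) = -0.1633
  SO₂ term: 0.0129·13.4^0.44·exp(0.046·87-0.1633) = 1.878
  Cl⁻ term: 0.0175·14.9^0.57·exp(0.008·87+0.085·12.3) = 0.4657
  r_corr = 1.878 + 0.4657 = 2.343 μm/a
  mass loss = 2.343 μm/a × 7.14 g/cm³ = 16.73 g·m⁻²·a⁻¹
copper: temperature factor f = -0.080·(2.3) = -0.1840
  SO₂ term: 0.0053·13.4^0.26·exp(0.059·87-0.1840) = 1.468
  Cl⁻ term: 0.01025·14.9^0.27·exp(0.036·87+0.049·12.3) = 0.8901
  r_corr = 1.468 + 0.8901 = 2.358 μm/a
  mass loss = 2.358 μm/a × 8.96 g/cm³ = 21.13 g·m⁻²·a⁻¹
Ordering by g·m⁻²·a⁻¹: copper (21.1) > zinc (16.7)

zinc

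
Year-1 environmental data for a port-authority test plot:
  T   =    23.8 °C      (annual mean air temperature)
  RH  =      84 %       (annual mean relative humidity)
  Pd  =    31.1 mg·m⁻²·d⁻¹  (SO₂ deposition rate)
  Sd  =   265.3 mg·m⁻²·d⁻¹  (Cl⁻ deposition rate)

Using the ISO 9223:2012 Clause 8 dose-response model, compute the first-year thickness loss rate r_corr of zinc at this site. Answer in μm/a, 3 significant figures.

r_corr = 7.28 μm/a

zinc: temperature factor f = -0.071·(13.8) = -0.9798
  sulphur-dioxide contribution → 1.047 μm/a
  chloride contribution → 6.237 μm/a
  ⇒ r_corr(zinc) = 7.284 μm/a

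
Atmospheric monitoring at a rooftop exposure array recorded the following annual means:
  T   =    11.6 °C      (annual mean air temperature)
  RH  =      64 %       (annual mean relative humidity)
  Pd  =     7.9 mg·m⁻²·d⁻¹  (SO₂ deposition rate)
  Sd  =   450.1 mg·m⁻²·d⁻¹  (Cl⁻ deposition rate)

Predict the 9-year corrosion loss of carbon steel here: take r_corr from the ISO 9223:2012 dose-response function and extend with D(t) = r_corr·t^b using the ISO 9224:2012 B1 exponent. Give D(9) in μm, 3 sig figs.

D(9) = 241 μm

carbon steel: temperature factor f = -0.054·(1.6) = -0.0864
  SO₂ term: 1.77·7.9^0.52·exp(0.02·64-0.0864) = 17.1
  Sd branch = 0.102·Sd^0.62·e^(0.033·RH+0.04·T) = 59.21 μm/a
  r_corr = 17.1 + 59.21 = 76.31 μm/a
ISO 9224: D(t) = r_corr · t^b with b = 0.523 (carbon steel, B1)
  D(9) = 76.31 × 9^0.523 = 76.31 × 3.156 = 240.8 μm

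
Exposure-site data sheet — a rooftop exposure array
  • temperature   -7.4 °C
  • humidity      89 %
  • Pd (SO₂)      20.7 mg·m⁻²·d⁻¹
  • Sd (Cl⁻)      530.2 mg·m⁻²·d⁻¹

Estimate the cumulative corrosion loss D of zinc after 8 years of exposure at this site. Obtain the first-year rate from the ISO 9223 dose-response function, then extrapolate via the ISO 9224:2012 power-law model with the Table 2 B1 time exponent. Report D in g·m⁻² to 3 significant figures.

D(8) = 85.0 g·m⁻²

zinc: f(T) = +0.038·(T−10) [T≤10 °C] = -0.6612
  sulphur-dioxide contribution → 1.515 μm/a
  chloride contribution → 0.6792 μm/a
  ⇒ r_corr(zinc) = 2.194 μm/a
Long-term exponent b (ISO 9224 Table 2, B1) = 0.813
  D(8) = 2.194 × 8^0.813 = 2.194 × 5.423 = 11.9 μm
  Mass loss = 11.9 μm × 7.14 g/cm³ = 84.96 g·m⁻²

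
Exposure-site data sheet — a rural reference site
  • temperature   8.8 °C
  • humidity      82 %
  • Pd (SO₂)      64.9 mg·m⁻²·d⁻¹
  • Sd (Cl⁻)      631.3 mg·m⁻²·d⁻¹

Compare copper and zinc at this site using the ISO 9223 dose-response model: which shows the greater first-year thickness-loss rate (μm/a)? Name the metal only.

copper: T≤10 °C ⇒ hinge +0.126·(8.8−10) = -0.1512
  SO₂ term: 0.0053·64.9^0.26·exp(0.059·82-0.1512) = 1.702
  Cl⁻ term: 0.01025·631.3^0.27·exp(0.036·82+0.049·8.8) = 1.722
  r_corr = 1.702 + 1.722 = 3.424 μm/a
zinc: f(T) = +0.038·(T−10) [T≤10 °C] = -0.0456
  Pd branch = 0.0129·Pd^0.44·e^(0.046·RH+f) = 3.36 μm/a
  Sd branch = 0.0175·Sd^0.57·e^(0.008·RH+0.085·T) = 2.811 μm/a
  r_corr = 3.36 + 2.811 = 6.171 μm/a
Ordering by μm/a: zinc (6.17) > copper (3.42)

zinc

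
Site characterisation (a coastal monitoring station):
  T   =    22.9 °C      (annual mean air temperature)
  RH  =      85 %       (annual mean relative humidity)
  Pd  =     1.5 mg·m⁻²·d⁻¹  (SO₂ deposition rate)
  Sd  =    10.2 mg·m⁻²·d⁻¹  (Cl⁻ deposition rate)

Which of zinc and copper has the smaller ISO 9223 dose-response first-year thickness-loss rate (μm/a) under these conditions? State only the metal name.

zinc: f(T) = -0.071·(T−10) [T>10 °C] = -0.9159
  SO₂ term: 0.0129·1.5^0.44·exp(0.046·85-0.9159) = 0.3079
  Sd branch = 0.0175·Sd^0.57·e^(0.008·RH+0.085·T) = 0.9091 μm/a
  sum: 0.3079 + 0.9091 → r_corr = 1.217 μm/a
copper: temperature factor f = -0.080·(12.9) = -1.0320
  Pd branch = 0.0053·Pd^0.26·e^(0.059·RH+f) = 0.3161 μm/a
  Cl⁻ term: 0.01025·10.2^0.27·exp(0.036·85+0.049·22.9) = 1.257
  r_corr = 0.3161 + 1.257 = 1.573 μm/a
Ordering by μm/a: copper (1.57) > zinc (1.22)

zinc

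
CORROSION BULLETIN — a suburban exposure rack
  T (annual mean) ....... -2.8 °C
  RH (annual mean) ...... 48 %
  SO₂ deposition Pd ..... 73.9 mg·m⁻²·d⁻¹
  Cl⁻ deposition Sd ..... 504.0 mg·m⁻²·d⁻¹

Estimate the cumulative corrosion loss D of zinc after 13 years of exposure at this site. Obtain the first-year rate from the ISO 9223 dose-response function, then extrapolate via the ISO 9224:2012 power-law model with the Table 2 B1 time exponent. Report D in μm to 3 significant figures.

D(13) = 9.51 μm

zinc: f(T) = +0.038·(T−10) [T≤10 °C] = -0.4864
  sulphur-dioxide contribution → 0.4792 μm/a
  chloride contribution → 0.7028 μm/a
  total first-year rate 1.182 μm/a
ISO 9224: D(t) = r_corr · t^b with b = 0.813 (zinc, B1)
  D(13) = 1.182 × 13^0.813 = 1.182 × 8.047 = 9.511 μm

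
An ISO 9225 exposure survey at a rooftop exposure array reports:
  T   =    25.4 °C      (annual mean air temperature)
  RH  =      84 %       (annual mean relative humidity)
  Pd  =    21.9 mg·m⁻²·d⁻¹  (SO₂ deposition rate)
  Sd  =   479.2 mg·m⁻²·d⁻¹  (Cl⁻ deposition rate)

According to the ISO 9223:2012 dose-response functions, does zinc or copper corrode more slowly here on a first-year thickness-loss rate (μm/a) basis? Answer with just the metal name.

copper

zinc: f(T) = -0.071·(T−10) [T>10 °C] = -1.0934
  SO₂ term: 0.0129·21.9^0.44·exp(0.046·84-1.0934) = 0.801
  Sd branch = 0.0175·Sd^0.57·e^(0.008·RH+0.085·T) = 10.01 μm/a
  r_corr = 0.801 + 10.01 = 10.81 μm/a
copper: T>10 °C ⇒ hinge -0.080·(25.4−10) = -1.2320
  Pd branch = 0.0053·Pd^0.26·e^(0.059·RH+f) = 0.4899 μm/a
  Cl⁻ term: 0.01025·479.2^0.27·exp(0.036·84+0.049·25.4) = 3.875
  sum: 0.4899 + 3.875 → r_corr = 4.365 μm/a
Ordering by μm/a: zinc (10.8) > copper (4.37)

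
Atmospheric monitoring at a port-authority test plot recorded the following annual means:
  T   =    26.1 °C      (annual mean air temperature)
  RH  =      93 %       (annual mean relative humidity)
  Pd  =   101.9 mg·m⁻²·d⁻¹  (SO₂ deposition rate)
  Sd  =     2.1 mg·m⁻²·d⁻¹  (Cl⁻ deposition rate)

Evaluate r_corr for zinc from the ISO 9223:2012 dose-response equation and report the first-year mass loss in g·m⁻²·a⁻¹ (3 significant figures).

r_corr = 19.9 g·m⁻²·a⁻¹

zinc: temperature factor f = -0.071·(16.1) = -1.1431
  Pd branch = 0.0129·Pd^0.44·e^(0.046·RH+f) = 2.268 μm/a
  Sd branch = 0.0175·Sd^0.57·e^(0.008·RH+0.085·T) = 0.5168 μm/a
  r_corr = 2.268 + 0.5168 = 2.785 μm/a
Convert to mass loss: 2.785 μm/a × 7.14 g/cm³ = 19.88 g·m⁻²·a⁻¹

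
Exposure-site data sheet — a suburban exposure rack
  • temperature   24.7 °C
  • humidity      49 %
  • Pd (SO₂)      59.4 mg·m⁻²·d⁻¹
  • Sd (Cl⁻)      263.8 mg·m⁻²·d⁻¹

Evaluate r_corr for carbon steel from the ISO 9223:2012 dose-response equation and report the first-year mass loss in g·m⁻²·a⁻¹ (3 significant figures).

r_corr = 484 g·m⁻²·a⁻¹

carbon steel: temperature factor f = -0.054·(14.7) = -0.7938
  sulphur-dioxide contribution → 17.83 μm/a
  chloride contribution → 43.77 μm/a
  ⇒ r_corr(carbon steel) = 61.6 μm/a
Convert to mass loss: 61.6 μm/a × 7.85 g/cm³ = 483.5 g·m⁻²·a⁻¹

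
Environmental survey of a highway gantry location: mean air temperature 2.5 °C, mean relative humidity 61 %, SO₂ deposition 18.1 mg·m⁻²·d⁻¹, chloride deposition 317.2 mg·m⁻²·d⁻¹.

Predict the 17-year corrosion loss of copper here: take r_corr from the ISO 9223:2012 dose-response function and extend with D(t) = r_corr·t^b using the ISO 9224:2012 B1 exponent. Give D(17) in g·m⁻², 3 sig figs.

copper: T≤10 °C ⇒ hinge +0.126·(2.5−10) = -0.9450
  SO₂ term: 0.0053·18.1^0.26·exp(0.059·61-0.9450) = 0.1599
  Cl⁻ term: 0.01025·317.2^0.27·exp(0.036·61+0.049·2.5) = 0.4932
  r_corr = 0.1599 + 0.4932 = 0.6531 μm/a
ISO 9224: D(t) = r_corr · t^b with b = 0.667 (copper, B1)
  D(17) = 0.6531 × 17^0.667 = 0.6531 × 6.618 = 4.322 μm
  Mass loss = 4.322 μm × 8.96 g/cm³ = 38.72 g·m⁻²

D(17) = 38.7 g·m⁻²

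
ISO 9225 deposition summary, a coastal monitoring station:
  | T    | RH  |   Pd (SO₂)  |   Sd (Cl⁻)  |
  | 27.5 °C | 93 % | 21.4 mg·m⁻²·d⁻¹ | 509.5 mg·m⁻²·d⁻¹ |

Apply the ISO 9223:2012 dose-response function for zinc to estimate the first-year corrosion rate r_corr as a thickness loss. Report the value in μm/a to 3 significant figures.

r_corr = 14.3 μm/a

zinc: temperature factor f = -0.071·(17.5) = -1.2425
  sulphur-dioxide contribution → 1.033 μm/a
  chloride contribution → 13.32 μm/a
  total first-year rate 14.35 μm/a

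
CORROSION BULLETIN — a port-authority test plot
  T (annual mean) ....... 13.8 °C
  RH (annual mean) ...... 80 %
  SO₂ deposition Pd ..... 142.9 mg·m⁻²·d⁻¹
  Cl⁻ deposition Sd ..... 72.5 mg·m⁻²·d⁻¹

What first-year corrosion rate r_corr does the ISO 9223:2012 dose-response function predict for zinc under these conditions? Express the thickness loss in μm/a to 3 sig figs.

zinc: temperature factor f = -0.071·(3.8) = -0.2698
  SO₂ term: 0.0129·142.9^0.44·exp(0.046·80-0.2698) = 3.466
  Cl⁻ term: 0.0175·72.5^0.57·exp(0.008·80+0.085·13.8) = 1.233
  r_corr = 3.466 + 1.233 = 4.699 μm/a

r_corr = 4.70 μm/a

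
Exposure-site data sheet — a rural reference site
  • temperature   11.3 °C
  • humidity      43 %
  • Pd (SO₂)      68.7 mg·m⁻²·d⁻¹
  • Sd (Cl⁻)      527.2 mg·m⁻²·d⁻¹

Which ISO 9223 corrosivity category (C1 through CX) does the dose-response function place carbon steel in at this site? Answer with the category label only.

carbon steel: temperature factor f = -0.054·(1.3) = -0.0702
  SO₂ term: 1.77·68.7^0.52·exp(0.02·43-0.0702) = 35.17
  Cl⁻ term: 0.102·527.2^0.62·exp(0.033·43+0.04·11.3) = 32.27
  sum: 35.17 + 32.27 → r_corr = 67.44 μm/a
67.4 μm/a falls in (50, 80] for carbon steel → category C4

C4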